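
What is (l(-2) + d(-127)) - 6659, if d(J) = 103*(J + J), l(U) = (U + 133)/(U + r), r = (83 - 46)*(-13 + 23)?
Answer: -12077997/368 ≈ -32821.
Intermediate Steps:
r = 370 (r = 37*10 = 370)
l(U) = (133 + U)/(370 + U) (l(U) = (U + 133)/(U + 370) = (133 + U)/(370 + U))
d(J) = 206*J (d(J) = 103*(2*J) = 206*J)
(l(-2) + d(-127)) - 6659 = ((133 - 2)/(370 - 2) + 206*(-127)) - 6659 = (131/368 - 26162) - 6659 = -9627485/368 - 6659 = -12077997/368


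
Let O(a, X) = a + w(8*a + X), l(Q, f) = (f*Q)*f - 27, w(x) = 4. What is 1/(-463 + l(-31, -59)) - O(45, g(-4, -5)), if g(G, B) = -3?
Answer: -5311650/108401 ≈ -49.000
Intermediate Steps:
l(Q, f) = -27 + Q*f² (l(Q, f) = (Q*f)*f - 27 = Q*f² - 27 = -27 + Q*f²)
O(a, X) = 4 + a (O(a, X) = a + 4 = 4 + a)
1/(-463 + l(-31, -59)) - O(45, g(-4, -5)) = 1/(-463 + (-27 - 31*(-59)²)) - (4 + 45) = 1/(-463 + (-27 - 31*3481)) - 1*49 = 1/(-463 + (-27 - 107911)) - 49 = 1/(-463 - 107938) - 49 = 1/(-108401) - 49 = -1/108401 - 49 = -5311650/108401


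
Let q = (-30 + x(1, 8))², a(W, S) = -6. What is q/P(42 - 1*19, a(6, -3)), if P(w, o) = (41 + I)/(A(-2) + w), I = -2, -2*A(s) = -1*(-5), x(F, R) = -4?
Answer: 23698/39 ≈ 607.64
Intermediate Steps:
A(s) = -5/2 (A(s) = -(-1)*(-5)/2 = -½*5 = -5/2)
P(w, o) = 39/(-5/2 + w) (P(w, o) = (41 - 2)/(-5/2 + w) = 39/(-5/2 + w))
q = 1156 (q = (-30 - 4)² = (-34)² = 1156)
q/P(42 - 1*19, a(6, -3)) = 1156/((78/(-5 + 2*(42 - 1*19)))) = 1156/((78/(-5 + 2*(42 - 19)))) = 1156/((78/(-5 + 2*23))) = 1156/((78/(-5 + 46))) = 1156/((78/41)) = 1156/((78*(1/41))) = 1156/(78/41) = 1156*(41/78) = 23698/39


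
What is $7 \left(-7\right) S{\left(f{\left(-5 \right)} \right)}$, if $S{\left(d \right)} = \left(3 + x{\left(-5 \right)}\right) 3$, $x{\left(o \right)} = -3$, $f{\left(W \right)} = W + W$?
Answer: $0$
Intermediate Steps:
$f{\left(W \right)} = 2 W$
$S{\left(d \right)} = 0$ ($S{\left(d \right)} = \left(3 - 3\right) 3 = 0 \cdot 3 = 0$)
$7 \left(-7\right) S{\left(f{\left(-5 \right)} \right)} = 7 \left(-7\right) 0 = \left(-49\right) 0 = 0$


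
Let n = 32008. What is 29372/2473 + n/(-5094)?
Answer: 35232592/6298731 ≈ 5.5936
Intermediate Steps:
29372/2473 + n/(-5094) = 29372/2473 + 32008/(-5094) = 29372*(1/2473) + 32008*(-1/5094) = 29372/2473 - 16004/2547 = 35232592/6298731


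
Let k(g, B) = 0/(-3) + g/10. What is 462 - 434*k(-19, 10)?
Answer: 6433/5 ≈ 1286.6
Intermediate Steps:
k(g, B) = g/10 (k(g, B) = 0*(-1/3) + g*(1/10) = 0 + g/10 = g/10)
462 - 434*k(-19, 10) = 462 - 217*(-19)/5 = 462 - 434*(-19/10) = 462 + 4123/5 = 6433/5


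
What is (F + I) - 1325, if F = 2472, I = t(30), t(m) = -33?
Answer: 1114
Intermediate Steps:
I = -33
(F + I) - 1325 = (2472 - 33) - 1325 = 2439 - 1325 = 1114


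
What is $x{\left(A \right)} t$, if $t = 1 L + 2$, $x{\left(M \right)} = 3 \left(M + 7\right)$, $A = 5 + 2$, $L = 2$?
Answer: $168$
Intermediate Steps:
$A = 7$
$x{\left(M \right)} = 21 + 3 M$ ($x{\left(M \right)} = 3 \left(7 + M\right) = 21 + 3 M$)
$t = 4$ ($t = 1 \cdot 2 + 2 = 2 + 2 = 4$)
$x{\left(A \right)} t = \left(21 + 3 \cdot 7\right) 4 = \left(21 + 21\right) 4 = 42 \cdot 4 = 168$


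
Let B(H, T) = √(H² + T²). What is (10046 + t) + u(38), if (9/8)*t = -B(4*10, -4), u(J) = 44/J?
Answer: 190896/19 - 32*√101/9 ≈ 10011.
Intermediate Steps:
t = -32*√101/9 (t = 8*(-√((4*10)² + (-4)²))/9 = 8*(-√(40² + 16))/9 = 8*(-√(1600 + 16))/9 = 8*(-√1616)/9 = 8*(-4*√101)/9 = -32*√101/9 ≈ -35.733)
(10046 + t) + u(38) = (10046 - 32*√101/9) + 44/38 = (10046 - 32*√101/9) + 44*(1/38) = (10046 - 32*√101/9) + 22/19 = 190896/19 - 32*√101/9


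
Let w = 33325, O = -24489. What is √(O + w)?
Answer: 94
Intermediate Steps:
√(O + w) = √(-24489 + 33325) = √8836 = 94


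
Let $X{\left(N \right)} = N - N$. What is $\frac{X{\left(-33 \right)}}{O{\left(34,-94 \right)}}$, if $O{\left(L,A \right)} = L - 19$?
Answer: $0$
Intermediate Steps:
$X{\left(N \right)} = 0$
$O{\left(L,A \right)} = -19 + L$ ($O{\left(L,A \right)} = L - 19 = -19 + L$)
$\frac{X{\left(-33 \right)}}{O{\left(34,-94 \right)}} = \frac{0}{-19 + 34} = \frac{0}{15} = 0 \cdot \frac{1}{15} = 0$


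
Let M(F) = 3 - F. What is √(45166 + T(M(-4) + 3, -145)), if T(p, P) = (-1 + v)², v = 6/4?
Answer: √180665/2 ≈ 212.52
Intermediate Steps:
v = 3/2 (v = 6*(¼) = 3/2 ≈ 1.5000)
T(p, P) = ¼ (T(p, P) = (-1 + 3/2)² = (½)² = ¼)
√(45166 + T(M(-4) + 3, -145)) = √(45166 + ¼) = √(180665/4) = √180665/2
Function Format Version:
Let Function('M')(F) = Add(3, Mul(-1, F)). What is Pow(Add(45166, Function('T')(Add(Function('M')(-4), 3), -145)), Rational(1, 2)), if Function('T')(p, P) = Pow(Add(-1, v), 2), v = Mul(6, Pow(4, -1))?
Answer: Mul(Rational(1, 2), Pow(180665, Rational(1, 2))) ≈ 212.52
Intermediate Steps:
v = Rational(3, 2) (v = Mul(6, Rational(1, 4)) = Rational(3, 2) ≈ 1.5000)
Function('T')(p, P) = Rational(1, 4) (Function('T')(p, P) = Pow(Add(-1, Rational(3, 2)), 2) = Pow(Rational(1, 2), 2) = Rational(1, 4))
Pow(Add(45166, Function('T')(Add(Function('M')(-4), 3), -145)), Rational(1, 2)) = Pow(Add(45166, Rational(1, 4)), Rational(1, 2)) = Pow(Rational(180665, 4), Rational(1, 2)) = Mul(Rational(1, 2), Pow(180665, Rational(1, 2)))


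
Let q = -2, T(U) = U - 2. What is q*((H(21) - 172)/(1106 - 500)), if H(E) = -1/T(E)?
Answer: 3269/5757 ≈ 0.56783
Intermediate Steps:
T(U) = -2 + U
H(E) = -1/(-2 + E)
q*((H(21) - 172)/(1106 - 500)) = -2*(-1/(-2 + 21) - 172)/(1106 - 500) = -2*(-1/19 - 172)/606 = -(-6538)/(19*606) = -2*(-3269/11514) = 3269/5757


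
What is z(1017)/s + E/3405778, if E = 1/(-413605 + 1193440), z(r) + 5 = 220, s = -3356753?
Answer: -571028147268697/8915350966029912390 ≈ -6.4050e-5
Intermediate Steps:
z(r) = 215 (z(r) = -5 + 220 = 215)
E = 1/779835 ≈ 1.2823e-6
z(1017)/s + E/3405778 = 215/(-3356753) + (1/779835)/3405778 = 215*(-1/3356753) + (1/779835)*(1/3405778) = -215/3356753 + 1/2655944886630 = -571028147268697/8915350966029912390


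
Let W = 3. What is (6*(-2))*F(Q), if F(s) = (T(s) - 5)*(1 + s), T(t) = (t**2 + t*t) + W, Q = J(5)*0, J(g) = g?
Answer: 24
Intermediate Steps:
Q = 0 (Q = 5*0 = 0)
T(t) = 3 + 2*t**2 (T(t) = (t**2 + t*t) + 3 = (t**2 + t**2) + 3 = 2*t**2 + 3 = 3 + 2*t**2)
F(s) = (1 + s)*(-2 + 2*s**2) (F(s) = ((3 + 2*s**2) - 5)*(1 + s) = (-2 + 2*s**2)*(1 + s) = (1 + s)*(-2 + 2*s**2))
(6*(-2))*F(Q) = (6*(-2))*(-2 - 2*0 + 2*0**2 + 2*0**3) = -12*(-2 + 0 + 2*0 + 2*0) = -12*(-2 + 0 + 0 + 0) = -12*(-2) = 24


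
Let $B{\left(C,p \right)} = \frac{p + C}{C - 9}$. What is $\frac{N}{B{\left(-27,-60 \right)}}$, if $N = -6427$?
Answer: $- \frac{77124}{29} \approx -2659.4$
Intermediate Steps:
$B{\left(C,p \right)} = \frac{C + p}{-9 + C}$
$\frac{N}{B{\left(-27,-60 \right)}} = - \frac{6427}{\frac{1}{-9 - 27} \left(-27 - 60\right)} = - \frac{6427}{\frac{1}{-36} \left(-87\right)} = - \frac{6427}{\left(- \frac{1}{36}\right) \left(-87\right)} = - \frac{6427}{\frac{29}{12}} = \left(-6427\right) \frac{12}{29} = - \frac{77124}{29}$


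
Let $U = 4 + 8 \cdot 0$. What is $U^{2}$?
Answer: $16$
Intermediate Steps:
$U = 4$ ($U = 4 + 0 = 4$)
$U^{2} = 4^{2} = 16$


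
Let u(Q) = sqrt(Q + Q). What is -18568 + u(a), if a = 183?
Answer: -18568 + sqrt(366) ≈ -18549.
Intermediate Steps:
u(Q) = sqrt(2)*sqrt(Q) (u(Q) = sqrt(2*Q) = sqrt(2)*sqrt(Q))
-18568 + u(a) = -18568 + sqrt(2)*sqrt(183) = -18568 + sqrt(366)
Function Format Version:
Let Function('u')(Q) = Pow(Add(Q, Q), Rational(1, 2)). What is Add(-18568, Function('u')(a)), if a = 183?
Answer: Add(-18568, Pow(366, Rational(1, 2))) ≈ -18549.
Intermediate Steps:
Function('u')(Q) = Mul(Pow(2, Rational(1, 2)), Pow(Q, Rational(1, 2))) (Function('u')(Q) = Pow(Mul(2, Q), Rational(1, 2)) = Mul(Pow(2, Rational(1, 2)), Pow(Q, Rational(1, 2))))
Add(-18568, Function('u')(a)) = Add(-18568, Mul(Pow(2, Rational(1, 2)), Pow(183, Rational(1, 2)))) = Add(-18568, Pow(366, Rational(1, 2)))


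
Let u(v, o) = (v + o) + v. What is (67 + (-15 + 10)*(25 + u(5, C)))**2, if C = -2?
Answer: 9604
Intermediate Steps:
u(v, o) = o + 2*v (u(v, o) = (o + v) + v = o + 2*v)
(67 + (-15 + 10)*(25 + u(5, C)))**2 = (67 + (-15 + 10)*(25 + (-2 + 2*5)))**2 = (67 - 5*(25 + (-2 + 10)))**2 = (67 - 5*(25 + 8))**2 = (67 - 5*33)**2 = (67 - 165)**2 = (-98)**2 = 9604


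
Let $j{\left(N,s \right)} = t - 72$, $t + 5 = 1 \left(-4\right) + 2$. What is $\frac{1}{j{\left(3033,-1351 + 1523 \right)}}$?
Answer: $- \frac{1}{79} \approx -0.012658$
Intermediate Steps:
$t = -7$ ($t = -5 + \left(1 \left(-4\right) + 2\right) = -5 + \left(-4 + 2\right) = -5 - 2 = -7$)
$j{\left(N,s \right)} = -79$ ($j{\left(N,s \right)} = -7 - 72 = -79$)
$\frac{1}{j{\left(3033,-1351 + 1523 \right)}} = \frac{1}{-79} = - \frac{1}{79}$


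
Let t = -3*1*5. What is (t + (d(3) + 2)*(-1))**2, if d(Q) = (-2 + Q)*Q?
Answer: 400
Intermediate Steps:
d(Q) = Q*(-2 + Q)
t = -15 (t = -3*5 = -15)
(t + (d(3) + 2)*(-1))**2 = (-15 + (3*(-2 + 3) + 2)*(-1))**2 = (-15 + (3*1 + 2)*(-1))**2 = (-15 + (3 + 2)*(-1))**2 = (-15 + 5*(-1))**2 = (-15 - 5)**2 = (-20)**2 = 400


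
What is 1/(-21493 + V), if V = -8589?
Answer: -1/30082 ≈ -3.3242e-5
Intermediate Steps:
1/(-21493 + V) = 1/(-21493 - 8589) = 1/(-30082) = -1/30082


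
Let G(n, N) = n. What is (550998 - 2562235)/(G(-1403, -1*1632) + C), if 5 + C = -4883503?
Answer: 2011237/4884911 ≈ 0.41172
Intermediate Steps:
C = -4883508 (C = -5 - 4883503 = -4883508)
(550998 - 2562235)/(G(-1403, -1*1632) + C) = (550998 - 2562235)/(-1403 - 4883508) = -2011237/(-4884911) = -2011237*(-1/4884911) = 2011237/4884911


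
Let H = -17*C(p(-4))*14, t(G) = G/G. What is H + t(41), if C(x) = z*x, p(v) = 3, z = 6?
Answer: -4283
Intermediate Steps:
t(G) = 1
C(x) = 6*x
H = -4284 (H = -102*3*14 = -17*18*14 = -306*14 = -4284)
H + t(41) = -4284 + 1 = -4283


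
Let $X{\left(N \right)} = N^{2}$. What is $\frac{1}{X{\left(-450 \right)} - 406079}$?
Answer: $- \frac{1}{203579} \approx -4.9121 \cdot 10^{-6}$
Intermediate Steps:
$\frac{1}{X{\left(-450 \right)} - 406079} = \frac{1}{\left(-450\right)^{2} - 406079} = \frac{1}{202500 - 406079} = \frac{1}{-203579} = - \frac{1}{203579}$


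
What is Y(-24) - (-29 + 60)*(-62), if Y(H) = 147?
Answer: 2069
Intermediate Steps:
Y(-24) - (-29 + 60)*(-62) = 147 - (-29 + 60)*(-62) = 147 - 31*(-62) = 147 - 1*(-1922) = 147 + 1922 = 2069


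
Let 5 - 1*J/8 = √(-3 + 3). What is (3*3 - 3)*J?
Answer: 240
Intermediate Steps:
J = 40 (J = 40 - 8*√(-3 + 3) = 40 - 8*√0 = 40 - 8*0 = 40 + 0 = 40)
(3*3 - 3)*J = (3*3 - 3)*40 = (9 - 3)*40 = 6*40 = 240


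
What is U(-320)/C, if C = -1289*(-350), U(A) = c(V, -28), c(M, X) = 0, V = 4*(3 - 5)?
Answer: 0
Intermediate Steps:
V = -8 (V = 4*(-2) = -8)
U(A) = 0
C = 451150
U(-320)/C = 0/451150 = 0*(1/451150) = 0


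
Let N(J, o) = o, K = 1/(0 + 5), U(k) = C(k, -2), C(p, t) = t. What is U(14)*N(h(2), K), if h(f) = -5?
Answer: -⅖ ≈ -0.40000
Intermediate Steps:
U(k) = -2
K = ⅕ (K = 1/5 = ⅕ ≈ 0.20000)
U(14)*N(h(2), K) = -2*⅕ = -⅖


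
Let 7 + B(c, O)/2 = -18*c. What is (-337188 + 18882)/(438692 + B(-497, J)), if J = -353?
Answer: -53051/76095 ≈ -0.69717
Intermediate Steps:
B(c, O) = -14 - 36*c (B(c, O) = -14 + 2*(-18*c) = -14 - 36*c)
(-337188 + 18882)/(438692 + B(-497, J)) = (-337188 + 18882)/(438692 + (-14 - 36*(-497))) = -318306/(438692 + (-14 + 17892)) = -318306/(438692 + 17878) = -318306/456570 = -318306*1/456570 = -53051/76095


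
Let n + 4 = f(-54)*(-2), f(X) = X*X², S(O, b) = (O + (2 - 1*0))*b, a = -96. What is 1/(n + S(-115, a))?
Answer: 1/325772 ≈ 3.0696e-6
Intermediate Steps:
S(O, b) = b*(2 + O) (S(O, b) = (O + (2 + 0))*b = (O + 2)*b = (2 + O)*b = b*(2 + O))
f(X) = X³
n = 314924 (n = -4 + (-54)³*(-2) = -4 - 157464*(-2) = -4 + 314928 = 314924)
1/(n + S(-115, a)) = 1/(314924 - 96*(2 - 115)) = 1/(314924 - 96*(-113)) = 1/(314924 + 10848) = 1/325772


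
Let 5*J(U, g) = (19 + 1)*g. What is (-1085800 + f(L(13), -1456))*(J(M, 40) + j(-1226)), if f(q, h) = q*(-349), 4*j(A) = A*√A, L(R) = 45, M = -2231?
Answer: -176240800 + 675222565*I*√1226/2 ≈ -1.7624e+8 + 1.1821e+10*I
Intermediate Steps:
J(U, g) = 4*g (J(U, g) = ((19 + 1)*g)/5 = (20*g)/5 = 4*g)
j(A) = A^(3/2)/4 (j(A) = (A*√A)/4 = A^(3/2)/4)
f(q, h) = -349*q
(-1085800 + f(L(13), -1456))*(J(M, 40) + j(-1226)) = (-1085800 - 349*45)*(4*40 + (-1226)^(3/2)/4) = (-1085800 - 15705)*(160 + (-1226*I*√1226)/4) = -1101505*(160 - 613*I*√1226/2) = -176240800 + 675222565*I*√1226/2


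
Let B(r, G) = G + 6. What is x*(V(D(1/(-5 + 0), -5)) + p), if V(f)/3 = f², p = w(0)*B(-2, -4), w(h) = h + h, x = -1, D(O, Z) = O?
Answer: -3/25 ≈ -0.12000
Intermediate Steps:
B(r, G) = 6 + G
w(h) = 2*h
p = 0 (p = (2*0)*(6 - 4) = 0*2 = 0)
V(f) = 3*f²
x*(V(D(1/(-5 + 0), -5)) + p) = -(3*(1/(-5 + 0))² + 0) = -(3*(1/(-5))² + 0) = -(3*(-⅕)² + 0) = -(3*(1/25) + 0) = -(3/25 + 0) = -1*3/25 = -3/25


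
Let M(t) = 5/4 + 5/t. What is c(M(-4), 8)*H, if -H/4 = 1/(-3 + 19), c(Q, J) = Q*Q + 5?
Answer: -5/4 ≈ -1.2500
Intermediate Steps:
M(t) = 5/4 + 5/t (M(t) = 5*(¼) + 5/t = 5/4 + 5/t)
c(Q, J) = 5 + Q² (c(Q, J) = Q² + 5 = 5 + Q²)
H = -¼ (H = -4/(-3 + 19) = -4/16 = -4*1/16 = -¼ ≈ -0.25000)
c(M(-4), 8)*H = (5 + (5/4 + 5/(-4))²)*(-¼) = (5 + (5/4 + 5*(-¼))²)*(-¼) = (5 + (5/4 - 5/4)²)*(-¼) = (5 + 0²)*(-¼) = (5 + 0)*(-¼) = 5*(-¼) = -5/4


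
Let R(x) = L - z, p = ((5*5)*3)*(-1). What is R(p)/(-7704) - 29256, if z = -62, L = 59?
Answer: -225388345/7704 ≈ -29256.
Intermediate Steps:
p = -75 (p = (25*3)*(-1) = 75*(-1) = -75)
R(x) = 121 (R(x) = 59 - 1*(-62) = 59 + 62 = 121)
R(p)/(-7704) - 29256 = 121/(-7704) - 29256 = 121*(-1/7704) - 29256 = -121/7704 - 29256 = -225388345/7704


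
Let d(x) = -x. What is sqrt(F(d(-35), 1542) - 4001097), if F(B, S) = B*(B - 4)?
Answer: 2*I*sqrt(1000003) ≈ 2000.0*I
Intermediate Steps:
F(B, S) = B*(-4 + B)
sqrt(F(d(-35), 1542) - 4001097) = sqrt((-1*(-35))*(-4 - 1*(-35)) - 4001097) = sqrt(35*(-4 + 35) - 4001097) = sqrt(35*31 - 4001097) = sqrt(1085 - 4001097) = sqrt(-4000012) = 2*I*sqrt(1000003)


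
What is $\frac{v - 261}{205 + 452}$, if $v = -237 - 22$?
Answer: $- \frac{520}{657} \approx -0.79148$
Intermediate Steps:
$v = -259$ ($v = -237 - 22 = -259$)
$\frac{v - 261}{205 + 452} = \frac{-259 - 261}{205 + 452} = - \frac{520}{657}$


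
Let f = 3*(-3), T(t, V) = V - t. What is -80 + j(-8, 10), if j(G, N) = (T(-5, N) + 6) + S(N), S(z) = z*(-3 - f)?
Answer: 1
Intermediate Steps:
f = -9
S(z) = 6*z (S(z) = z*(-3 - 1*(-9)) = z*(-3 + 9) = z*6 = 6*z)
j(G, N) = 11 + 7*N (j(G, N) = ((N - 1*(-5)) + 6) + 6*N = ((N + 5) + 6) + 6*N = ((5 + N) + 6) + 6*N = (11 + N) + 6*N = 11 + 7*N)
-80 + j(-8, 10) = -80 + (11 + 7*10) = -80 + (11 + 70) = -80 + 81 = 1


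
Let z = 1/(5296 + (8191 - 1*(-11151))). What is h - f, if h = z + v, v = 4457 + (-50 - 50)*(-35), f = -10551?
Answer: 456000105/24638 ≈ 18508.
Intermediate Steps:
v = 7957 (v = 4457 - 100*(-35) = 4457 + 3500 = 7957)
z = 1/24638 (z = 1/(5296 + (8191 + 11151)) = 1/(5296 + 19342) = 1/24638 ≈ 4.0588e-5)
h = 196044567/24638 (h = 1/24638 + 7957 = 196044567/24638 ≈ 7957.0)
h - f = 196044567/24638 - 1*(-10551) = 196044567/24638 + 10551 = 456000105/24638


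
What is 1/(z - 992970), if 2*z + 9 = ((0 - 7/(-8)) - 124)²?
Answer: -128/126130511 ≈ -1.0148e-6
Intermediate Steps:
z = 969649/128 (z = -9/2 + ((0 - 7/(-8)) - 124)²/2 = -9/2 + ((0 - 7*(-⅛)) - 124)²/2 = -9/2 + ((0 + 7/8) - 124)²/2 = -9/2 + (7/8 - 124)²/2 = -9/2 + (-985/8)²/2 = -9/2 + (½)*(970225/64) = -9/2 + 970225/128 = 969649/128 ≈ 7575.4)
1/(z - 992970) = 1/(969649/128 - 992970) = 1/(-126130511/128) = -128/126130511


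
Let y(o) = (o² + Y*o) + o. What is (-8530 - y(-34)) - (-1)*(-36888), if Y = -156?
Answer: -51844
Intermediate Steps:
y(o) = o² - 155*o (y(o) = (o² - 156*o) + o = o² - 155*o)
(-8530 - y(-34)) - (-1)*(-36888) = (-8530 - (-34)*(-155 - 34)) - (-1)*(-36888) = (-8530 - (-34)*(-189)) - 1*36888 = (-8530 - 1*6426) - 36888 = (-8530 - 6426) - 36888 = -14956 - 36888 = -51844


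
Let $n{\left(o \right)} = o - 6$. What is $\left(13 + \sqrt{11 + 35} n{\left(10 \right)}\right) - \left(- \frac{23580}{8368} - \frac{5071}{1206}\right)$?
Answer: $\frac{25258139}{1261476} + 4 \sqrt{46} \approx 47.152$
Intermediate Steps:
$n{\left(o \right)} = -6 + o$ ($n{\left(o \right)} = o - 6 = -6 + o$)
$\left(13 + \sqrt{11 + 35} n{\left(10 \right)}\right) - \left(- \frac{23580}{8368} - \frac{5071}{1206}\right) = \left(13 + \sqrt{11 + 35} \left(-6 + 10\right)\right) - \left(- \frac{23580}{8368} - \frac{5071}{1206}\right) = \left(13 + \sqrt{46} \cdot 4\right) - \left(\left(-23580\right) \frac{1}{8368} - \frac{5071}{1206}\right) = \left(13 + 4 \sqrt{46}\right) - \left(- \frac{5895}{2092} - \frac{5071}{1206}\right) = \left(13 + 4 \sqrt{46}\right) - - \frac{8858951}{1261476} = \left(13 + 4 \sqrt{46}\right) + \frac{8858951}{1261476} = \frac{25258139}{1261476} + 4 \sqrt{46}$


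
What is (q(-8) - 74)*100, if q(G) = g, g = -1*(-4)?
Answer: -7000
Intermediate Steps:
g = 4
q(G) = 4
(q(-8) - 74)*100 = (4 - 74)*100 = -70*100 = -7000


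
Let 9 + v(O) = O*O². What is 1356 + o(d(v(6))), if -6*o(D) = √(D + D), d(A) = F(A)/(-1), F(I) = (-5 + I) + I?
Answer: 1356 - I*√818/6 ≈ 1356.0 - 4.7668*I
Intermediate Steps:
F(I) = -5 + 2*I
v(O) = -9 + O³ (v(O) = -9 + O*O² = -9 + O³)
d(A) = 5 - 2*A (d(A) = (-5 + 2*A)/(-1) = (-5 + 2*A)*(-1) = 5 - 2*A)
o(D) = -√2*√D/6 (o(D) = -√(D + D)/6 = -√2*√D/6)
1356 + o(d(v(6))) = 1356 - √2*√(5 - 2*(-9 + 6³))/6 = 1356 - √2*√(5 - 2*(-9 + 216))/6 = 1356 - √2*√(5 - 2*207)/6 = 1356 - √2*√(5 - 414)/6 = 1356 - √2*√(-409)/6 = 1356 - √2*I*√409/6 = 1356 - I*√818/6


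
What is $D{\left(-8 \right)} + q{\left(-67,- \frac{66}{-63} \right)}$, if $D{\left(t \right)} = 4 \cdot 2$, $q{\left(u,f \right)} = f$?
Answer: $\frac{190}{21} \approx 9.0476$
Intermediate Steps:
$D{\left(t \right)} = 8$
$D{\left(-8 \right)} + q{\left(-67,- \frac{66}{-63} \right)} = 8 - \frac{66}{-63} = 8 - - \frac{22}{21} = 8 + \frac{22}{21} = \frac{190}{21}$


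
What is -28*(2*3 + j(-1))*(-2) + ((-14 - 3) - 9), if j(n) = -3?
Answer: 142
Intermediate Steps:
-28*(2*3 + j(-1))*(-2) + ((-14 - 3) - 9) = -28*(2*3 - 3)*(-2) + ((-14 - 3) - 9) = -28*(6 - 3)*(-2) + (-17 - 9) = -84*(-2) - 26 = -28*(-6) - 26 = 168 - 26 = 142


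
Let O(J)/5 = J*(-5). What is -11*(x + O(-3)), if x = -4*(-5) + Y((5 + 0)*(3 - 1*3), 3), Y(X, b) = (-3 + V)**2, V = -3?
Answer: -1441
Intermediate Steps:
O(J) = -25*J (O(J) = 5*(J*(-5)) = 5*(-5*J) = -25*J)
Y(X, b) = 36 (Y(X, b) = (-3 - 3)**2 = (-6)**2 = 36)
x = 56 (x = -4*(-5) + 36 = 20 + 36 = 56)
-11*(x + O(-3)) = -11*(56 - 25*(-3)) = -11*(56 + 75) = -11*131 = -1441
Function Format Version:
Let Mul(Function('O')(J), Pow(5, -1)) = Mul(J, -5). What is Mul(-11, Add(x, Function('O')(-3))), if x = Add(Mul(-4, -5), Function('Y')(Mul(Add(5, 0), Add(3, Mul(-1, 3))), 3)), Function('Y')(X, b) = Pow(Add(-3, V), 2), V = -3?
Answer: -1441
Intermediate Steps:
Function('O')(J) = Mul(-25, J) (Function('O')(J) = Mul(5, Mul(J, -5)) = Mul(5, Mul(-5, J)) = Mul(-25, J))
Function('Y')(X, b) = 36 (Function('Y')(X, b) = Pow(Add(-3, -3), 2) = Pow(-6, 2) = 36)
x = 56 (x = Add(Mul(-4, -5), 36) = Add(20, 36) = 56)
Mul(-11, Add(x, Function('O')(-3))) = Mul(-11, Add(56, Mul(-25, -3))) = Mul(-11, Add(56, 75)) = Mul(-11, 131) = -1441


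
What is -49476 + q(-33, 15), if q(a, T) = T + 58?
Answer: -49403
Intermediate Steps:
q(a, T) = 58 + T
-49476 + q(-33, 15) = -49476 + (58 + 15) = -49476 + 73 = -49403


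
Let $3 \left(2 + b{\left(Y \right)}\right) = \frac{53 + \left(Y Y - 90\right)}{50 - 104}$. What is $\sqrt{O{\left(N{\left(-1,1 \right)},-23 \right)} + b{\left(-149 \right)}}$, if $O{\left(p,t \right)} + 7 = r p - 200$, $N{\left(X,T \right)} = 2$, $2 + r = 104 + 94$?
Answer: $\frac{\sqrt{3741}}{9} \approx 6.796$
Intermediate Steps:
$r = 196$ ($r = -2 + \left(104 + 94\right) = -2 + 198 = 196$)
$O{\left(p,t \right)} = -207 + 196 p$ ($O{\left(p,t \right)} = -7 + \left(196 p - 200\right) = -7 + \left(-200 + 196 p\right) = -207 + 196 p$)
$b{\left(Y \right)} = - \frac{287}{162} - \frac{Y^{2}}{162}$ ($b{\left(Y \right)} = -2 + \frac{\left(53 + \left(Y Y - 90\right)\right) \frac{1}{50 - 104}}{3} = -2 + \frac{\left(53 + \left(Y^{2} - 90\right)\right) \frac{1}{-54}}{3} = -2 + \frac{\left(53 + \left(-90 + Y^{2}\right)\right) \left(- \frac{1}{54}\right)}{3} = -2 + \frac{\left(-37 + Y^{2}\right) \left(- \frac{1}{54}\right)}{3} = -2 + \frac{\frac{37}{54} - \frac{Y^{2}}{54}}{3} = -2 - \left(- \frac{37}{162} + \frac{Y^{2}}{162}\right) = - \frac{287}{162} - \frac{Y^{2}}{162}$)
$\sqrt{O{\left(N{\left(-1,1 \right)},-23 \right)} + b{\left(-149 \right)}} = \sqrt{\left(-207 + 196 \cdot 2\right) - \left(\frac{287}{162} + \frac{\left(-149\right)^{2}}{162}\right)} = \sqrt{\left(-207 + 392\right) - \frac{3748}{27}} = \sqrt{185 - \frac{3748}{27}} = \sqrt{\frac{1247}{27}} = \frac{\sqrt{3741}}{9}$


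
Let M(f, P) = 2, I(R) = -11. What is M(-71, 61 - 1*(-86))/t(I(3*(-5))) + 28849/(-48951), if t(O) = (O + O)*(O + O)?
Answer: -6932507/11846142 ≈ -0.58521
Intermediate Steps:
t(O) = 4*O² (t(O) = (2*O)*(2*O) = 4*O²)
M(-71, 61 - 1*(-86))/t(I(3*(-5))) + 28849/(-48951) = 2/((4*(-11)²)) + 28849/(-48951) = 2/((4*121)) + 28849*(-1/48951) = 2/484 - 28849/48951 = 2*(1/484) - 28849/48951 = 1/242 - 28849/48951 = -6932507/11846142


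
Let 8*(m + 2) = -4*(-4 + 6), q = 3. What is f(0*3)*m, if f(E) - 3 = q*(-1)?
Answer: 0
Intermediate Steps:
f(E) = 0 (f(E) = 3 + 3*(-1) = 3 - 3 = 0)
m = -3 (m = -2 + (-4*(-4 + 6))/8 = -2 + (-4*2)/8 = -2 + (1/8)*(-8) = -2 - 1 = -3)
f(0*3)*m = 0*(-3) = 0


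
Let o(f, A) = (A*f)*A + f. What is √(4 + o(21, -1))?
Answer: √46 ≈ 6.7823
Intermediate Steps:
o(f, A) = f + f*A² (o(f, A) = f*A² + f = f + f*A²)
√(4 + o(21, -1)) = √(4 + 21*(1 + (-1)²)) = √(4 + 21*(1 + 1)) = √(4 + 21*2) = √(4 + 42) = √46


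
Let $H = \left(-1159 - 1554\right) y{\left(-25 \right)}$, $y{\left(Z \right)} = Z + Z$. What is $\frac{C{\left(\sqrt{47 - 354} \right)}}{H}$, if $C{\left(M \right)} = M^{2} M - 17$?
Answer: $- \frac{17}{135650} - \frac{307 i \sqrt{307}}{135650} \approx -0.00012532 - 0.039654 i$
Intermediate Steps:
$y{\left(Z \right)} = 2 Z$
$C{\left(M \right)} = -17 + M^{3}$ ($C{\left(M \right)} = M^{3} - 17 = -17 + M^{3}$)
$H = 135650$ ($H = \left(-1159 - 1554\right) 2 \left(-25\right) = \left(-2713\right) \left(-50\right) = 135650$)
$\frac{C{\left(\sqrt{47 - 354} \right)}}{H} = \frac{-17 + \left(\sqrt{47 - 354}\right)^{3}}{135650} = \left(-17 + \left(\sqrt{-307}\right)^{3}\right) \frac{1}{135650} = \left(-17 + \left(i \sqrt{307}\right)^{3}\right) \frac{1}{135650} = \left(-17 - 307 i \sqrt{307}\right) \frac{1}{135650} = - \frac{17}{135650} - \frac{307 i \sqrt{307}}{135650}$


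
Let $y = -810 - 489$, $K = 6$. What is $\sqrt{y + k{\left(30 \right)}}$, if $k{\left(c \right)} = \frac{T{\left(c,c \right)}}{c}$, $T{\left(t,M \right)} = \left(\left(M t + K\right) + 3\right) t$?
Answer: $i \sqrt{390} \approx 19.748 i$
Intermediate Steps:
$y = -1299$
$T{\left(t,M \right)} = t \left(9 + M t\right)$ ($T{\left(t,M \right)} = \left(\left(M t + 6\right) + 3\right) t = \left(\left(6 + M t\right) + 3\right) t = \left(9 + M t\right) t = t \left(9 + M t\right)$)
$k{\left(c \right)} = 9 + c^{2}$ ($k{\left(c \right)} = \frac{c \left(9 + c c\right)}{c} = \frac{c \left(9 + c^{2}\right)}{c} = 9 + c^{2}$)
$\sqrt{y + k{\left(30 \right)}} = \sqrt{-1299 + \left(9 + 30^{2}\right)} = \sqrt{-1299 + \left(9 + 900\right)} = \sqrt{-1299 + 909} = \sqrt{-390} = i \sqrt{390}$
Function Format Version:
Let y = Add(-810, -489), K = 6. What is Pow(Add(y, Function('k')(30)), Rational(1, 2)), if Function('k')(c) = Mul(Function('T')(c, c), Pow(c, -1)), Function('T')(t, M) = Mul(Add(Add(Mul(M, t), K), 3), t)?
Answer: Mul(I, Pow(390, Rational(1, 2))) ≈ Mul(19.748, I)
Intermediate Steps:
y = -1299
Function('T')(t, M) = Mul(t, Add(9, Mul(M, t))) (Function('T')(t, M) = Mul(Add(Add(Mul(M, t), 6), 3), t) = Mul(Add(Add(6, Mul(M, t)), 3), t) = Mul(Add(9, Mul(M, t)), t) = Mul(t, Add(9, Mul(M, t))))
Function('k')(c) = Add(9, Pow(c, 2)) (Function('k')(c) = Mul(Mul(c, Add(9, Mul(c, c))), Pow(c, -1)) = Mul(Mul(c, Add(9, Pow(c, 2))), Pow(c, -1)) = Add(9, Pow(c, 2)))
Pow(Add(y, Function('k')(30)), Rational(1, 2)) = Pow(Add(-1299, Add(9, Pow(30, 2))), Rational(1, 2)) = Pow(Add(-1299, Add(9, 900)), Rational(1, 2)) = Pow(Add(-1299, 909), Rational(1, 2)) = Pow(-390, Rational(1, 2)) = Mul(I, Pow(390, Rational(1, 2)))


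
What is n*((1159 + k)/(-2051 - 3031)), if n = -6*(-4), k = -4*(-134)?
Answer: -6780/847 ≈ -8.0047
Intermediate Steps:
k = 536
n = 24
n*((1159 + k)/(-2051 - 3031)) = 24*((1159 + 536)/(-2051 - 3031)) = 24*(1695/(-5082)) = 24*(1695*(-1/5082)) = 24*(-565/1694) = -6780/847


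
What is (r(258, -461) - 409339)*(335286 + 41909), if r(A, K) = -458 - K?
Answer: -154399492520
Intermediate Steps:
(r(258, -461) - 409339)*(335286 + 41909) = ((-458 - 1*(-461)) - 409339)*(335286 + 41909) = ((-458 + 461) - 409339)*377195 = (3 - 409339)*377195 = -409336*377195 = -154399492520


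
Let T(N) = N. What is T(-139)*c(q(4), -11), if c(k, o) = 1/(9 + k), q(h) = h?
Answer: -139/13 ≈ -10.692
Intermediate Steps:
T(-139)*c(q(4), -11) = -139/(9 + 4) = -139/13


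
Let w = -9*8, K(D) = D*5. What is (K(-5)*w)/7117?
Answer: 1800/7117 ≈ 0.25292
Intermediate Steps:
K(D) = 5*D
w = -72
(K(-5)*w)/7117 = ((5*(-5))*(-72))/7117 = -25*(-72)*(1/7117) = 1800*(1/7117) = 1800/7117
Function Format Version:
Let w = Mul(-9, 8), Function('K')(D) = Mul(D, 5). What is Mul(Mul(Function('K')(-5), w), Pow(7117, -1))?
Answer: Rational(1800, 7117) ≈ 0.25292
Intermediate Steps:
Function('K')(D) = Mul(5, D)
w = -72
Mul(Mul(Function('K')(-5), w), Pow(7117, -1)) = Mul(Mul(Mul(5, -5), -72), Pow(7117, -1)) = Mul(Mul(-25, -72), Rational(1, 7117)) = Mul(1800, Rational(1, 7117)) = Rational(1800, 7117)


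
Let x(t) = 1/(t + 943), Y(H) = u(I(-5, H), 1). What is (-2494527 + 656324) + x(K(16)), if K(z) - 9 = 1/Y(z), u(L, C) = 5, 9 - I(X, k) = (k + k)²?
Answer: -8751684478/4761 ≈ -1.8382e+6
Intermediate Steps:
I(X, k) = 9 - 4*k² (I(X, k) = 9 - (k + k)² = 9 - (2*k)² = 9 - 4*k²)
Y(H) = 5
K(z) = 46/5 (K(z) = 9 + 1/5 = 9 + ⅕ = 46/5)
x(t) = 1/(943 + t)
(-2494527 + 656324) + x(K(16)) = (-2494527 + 656324) + 1/(943 + 46/5) = -1838203 + 1/(4761/5) = -1838203 + 5/4761 = -8751684478/4761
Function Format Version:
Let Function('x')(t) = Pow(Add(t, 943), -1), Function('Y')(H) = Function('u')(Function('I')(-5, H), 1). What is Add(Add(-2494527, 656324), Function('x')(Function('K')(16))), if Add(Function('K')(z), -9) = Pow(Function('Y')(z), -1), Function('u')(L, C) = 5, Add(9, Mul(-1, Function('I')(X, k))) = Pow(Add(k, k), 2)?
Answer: Rational(-8751684478, 4761) ≈ -1.8382e+6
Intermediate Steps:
Function('I')(X, k) = Add(9, Mul(-4, Pow(k, 2))) (Function('I')(X, k) = Add(9, Mul(-1, Pow(Add(k, k), 2))) = Add(9, Mul(-1, Pow(Mul(2, k), 2))) = Add(9, Mul(-1, Mul(4, Pow(k, 2)))) = Add(9, Mul(-4, Pow(k, 2))))
Function('Y')(H) = 5
Function('K')(z) = Rational(46, 5) (Function('K')(z) = Add(9, Pow(5, -1)) = Add(9, Rational(1, 5)) = Rational(46, 5))
Function('x')(t) = Pow(Add(943, t), -1)
Add(Add(-2494527, 656324), Function('x')(Function('K')(16))) = Add(Add(-2494527, 656324), Pow(Add(943, Rational(46, 5)), -1)) = Add(-1838203, Pow(Rational(4761, 5), -1)) = Add(-1838203, Rational(5, 4761)) = Rational(-8751684478, 4761)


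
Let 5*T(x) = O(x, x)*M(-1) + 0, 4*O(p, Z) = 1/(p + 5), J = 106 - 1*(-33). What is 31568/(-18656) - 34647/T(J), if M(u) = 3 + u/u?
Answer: -29086851413/1166 ≈ -2.4946e+7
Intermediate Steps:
M(u) = 4 (M(u) = 3 + 1 = 4)
J = 139 (J = 106 + 33 = 139)
O(p, Z) = 1/(4*(5 + p)) (O(p, Z) = 1/(4*(p + 5)) = 1/(4*(5 + p)))
T(x) = 1/(5*(5 + x)) (T(x) = ((1/(4*(5 + x)))*4 + 0)/5 = (1/(5 + x) + 0)/5 = 1/(5*(5 + x)))
31568/(-18656) - 34647/T(J) = 31568/(-18656) - 34647/(1/(5*(5 + 139))) = 31568*(-1/18656) - 34647/((⅕)/144) = -1973/1166 - 34647/((⅕)*(1/144)) = -1973/1166 - 34647/1/720 = -1973/1166 - 34647*720 = -1973/1166 - 24945840 = -29086851413/1166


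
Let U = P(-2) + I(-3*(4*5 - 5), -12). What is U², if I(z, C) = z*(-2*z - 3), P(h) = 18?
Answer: 15186609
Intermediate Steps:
I(z, C) = z*(-3 - 2*z)
U = -3897 (U = 18 - (-3*(4*5 - 5))*(3 + 2*(-3*(4*5 - 5))) = 18 - (-3*(20 - 5))*(3 + 2*(-3*(20 - 5))) = 18 - (-3*15)*(3 + 2*(-3*15)) = 18 - 1*(-45)*(3 + 2*(-45)) = 18 - 1*(-45)*(3 - 90) = 18 - 1*(-45)*(-87) = 18 - 3915 = -3897)
U² = (-3897)² = 15186609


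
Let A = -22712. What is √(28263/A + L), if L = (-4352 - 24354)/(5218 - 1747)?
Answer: I*√14782663533042210/39416676 ≈ 3.0846*I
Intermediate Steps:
L = -28706/3471 ≈ -8.2702
√(28263/A + L) = √(28263/(-22712) - 28706/3471) = √(28263*(-1/22712) - 28706/3471) = √(-28263/22712 - 28706/3471) = √(-750071545/78833352) = I*√14782663533042210/39416676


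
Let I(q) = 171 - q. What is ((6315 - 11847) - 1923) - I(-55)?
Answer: -7681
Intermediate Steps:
((6315 - 11847) - 1923) - I(-55) = ((6315 - 11847) - 1923) - (171 - 1*(-55)) = (-5532 - 1923) - (171 + 55) = -7455 - 1*226 = -7455 - 226 = -7681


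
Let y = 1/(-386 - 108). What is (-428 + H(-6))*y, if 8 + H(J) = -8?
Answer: 222/247 ≈ 0.89879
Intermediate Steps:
H(J) = -16 (H(J) = -8 - 8 = -16)
y = -1/494 (y = 1/(-494) = -1/494 ≈ -0.0020243)
(-428 + H(-6))*y = (-428 - 16)*(-1/494) = -444*(-1/494) = 222/247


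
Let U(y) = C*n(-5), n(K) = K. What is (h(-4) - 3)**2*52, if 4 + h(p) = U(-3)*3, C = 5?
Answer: 349648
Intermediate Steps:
U(y) = -25 (U(y) = 5*(-5) = -25)
h(p) = -79 (h(p) = -4 - 25*3 = -4 - 75 = -79)
(h(-4) - 3)**2*52 = (-79 - 3)**2*52 = (-82)**2*52 = 6724*52 = 349648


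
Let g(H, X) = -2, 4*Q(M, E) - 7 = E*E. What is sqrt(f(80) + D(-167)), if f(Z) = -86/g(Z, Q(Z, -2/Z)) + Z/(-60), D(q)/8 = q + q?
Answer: I*sqrt(23673)/3 ≈ 51.287*I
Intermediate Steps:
Q(M, E) = 7/4 + E**2/4 (Q(M, E) = 7/4 + (E*E)/4 = 7/4 + E**2/4)
D(q) = 16*q (D(q) = 8*(q + q) = 8*(2*q) = 16*q)
f(Z) = 43 - Z/60 (f(Z) = -86/(-2) + Z/(-60) = -86*(-1/2) + Z*(-1/60) = 43 - Z/60)
sqrt(f(80) + D(-167)) = sqrt((43 - 1/60*80) + 16*(-167)) = sqrt((43 - 4/3) - 2672) = sqrt(125/3 - 2672) = sqrt(-7891/3) = I*sqrt(23673)/3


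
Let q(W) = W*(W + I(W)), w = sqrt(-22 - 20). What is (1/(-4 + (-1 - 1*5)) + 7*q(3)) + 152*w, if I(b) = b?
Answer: 1259/10 + 152*I*sqrt(42) ≈ 125.9 + 985.07*I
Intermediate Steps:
w = I*sqrt(42) (w = sqrt(-42) = I*sqrt(42) ≈ 6.4807*I)
q(W) = 2*W**2 (q(W) = W*(W + W) = W*(2*W) = 2*W**2)
(1/(-4 + (-1 - 1*5)) + 7*q(3)) + 152*w = (1/(-4 + (-1 - 1*5)) + 7*(2*3**2)) + 152*(I*sqrt(42)) = (1/(-4 + (-1 - 5)) + 7*(2*9)) + 152*I*sqrt(42) = (1/(-4 - 6) + 7*18) + 152*I*sqrt(42) = (1/(-10) + 126) + 152*I*sqrt(42) = (-1/10 + 126) + 152*I*sqrt(42) = 1259/10 + 152*I*sqrt(42)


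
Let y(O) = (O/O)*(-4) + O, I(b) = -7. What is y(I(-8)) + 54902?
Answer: 54891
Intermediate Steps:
y(O) = -4 + O (y(O) = 1*(-4) + O = -4 + O)
y(I(-8)) + 54902 = (-4 - 7) + 54902 = -11 + 54902 = 54891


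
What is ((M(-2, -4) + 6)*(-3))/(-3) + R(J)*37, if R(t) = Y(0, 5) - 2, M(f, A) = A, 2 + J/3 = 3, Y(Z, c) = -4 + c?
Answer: -35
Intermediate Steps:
J = 3 (J = -6 + 3*3 = -6 + 9 = 3)
R(t) = -1 (R(t) = (-4 + 5) - 2 = 1 - 2 = -1)
((M(-2, -4) + 6)*(-3))/(-3) + R(J)*37 = ((-4 + 6)*(-3))/(-3) - 1*37 = (2*(-3))*(-⅓) - 37 = -6*(-⅓) - 37 = 2 - 37 = -35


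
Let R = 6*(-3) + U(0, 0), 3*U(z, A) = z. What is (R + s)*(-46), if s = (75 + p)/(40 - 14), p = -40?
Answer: 9959/13 ≈ 766.08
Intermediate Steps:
U(z, A) = z/3
R = -18 (R = 6*(-3) + (1/3)*0 = -18 + 0 = -18)
s = 35/26 (s = (75 - 40)/(40 - 14) = 35/26 ≈ 1.3462)
(R + s)*(-46) = (-18 + 35/26)*(-46) = -433/26*(-46) = 9959/13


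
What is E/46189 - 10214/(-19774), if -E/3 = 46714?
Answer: -1149696731/456670643 ≈ -2.5176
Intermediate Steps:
E = -140142 (E = -3*46714 = -140142)
E/46189 - 10214/(-19774) = -140142/46189 - 10214/(-19774) = -140142*1/46189 - 10214*(-1/19774) = -140142/46189 + 5107/9887 = -1149696731/456670643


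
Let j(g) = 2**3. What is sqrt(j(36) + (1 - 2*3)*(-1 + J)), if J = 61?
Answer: 2*I*sqrt(73) ≈ 17.088*I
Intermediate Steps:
j(g) = 8
sqrt(j(36) + (1 - 2*3)*(-1 + J)) = sqrt(8 + (1 - 2*3)*(-1 + 61)) = sqrt(8 + (1 - 6)*60) = sqrt(8 - 5*60) = sqrt(8 - 300) = sqrt(-292) = 2*I*sqrt(73)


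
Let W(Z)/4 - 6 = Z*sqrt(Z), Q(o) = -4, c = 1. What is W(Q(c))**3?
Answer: -59904 - 22528*I ≈ -59904.0 - 22528.0*I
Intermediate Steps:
W(Z) = 24 + 4*Z**(3/2) (W(Z) = 24 + 4*(Z*sqrt(Z)) = 24 + 4*Z**(3/2))
W(Q(c))**3 = (24 + 4*(-4)**(3/2))**3 = (24 + 4*(-8*I))**3 = (24 - 32*I)**3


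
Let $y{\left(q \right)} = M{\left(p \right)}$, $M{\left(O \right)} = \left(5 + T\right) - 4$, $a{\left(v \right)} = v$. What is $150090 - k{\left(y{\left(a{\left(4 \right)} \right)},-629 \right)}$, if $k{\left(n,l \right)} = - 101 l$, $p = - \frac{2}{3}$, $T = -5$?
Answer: $86561$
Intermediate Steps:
$p = - \frac{2}{3}$ ($p = \left(-2\right) \frac{1}{3} = - \frac{2}{3} \approx -0.66667$)
$M{\left(O \right)} = -4$ ($M{\left(O \right)} = \left(5 - 5\right) - 4 = 0 - 4 = -4$)
$y{\left(q \right)} = -4$
$150090 - k{\left(y{\left(a{\left(4 \right)} \right)},-629 \right)} = 150090 - \left(-101\right) \left(-629\right) = 150090 - 63529 = 86561$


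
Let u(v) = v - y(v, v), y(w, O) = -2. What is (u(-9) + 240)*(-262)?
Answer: -61046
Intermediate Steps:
u(v) = 2 + v (u(v) = v - 1*(-2) = v + 2 = 2 + v)
(u(-9) + 240)*(-262) = ((2 - 9) + 240)*(-262) = (-7 + 240)*(-262) = 233*(-262) = -61046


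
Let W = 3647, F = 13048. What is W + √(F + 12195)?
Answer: 3647 + √25243 ≈ 3805.9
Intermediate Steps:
W + √(F + 12195) = 3647 + √(13048 + 12195) = 3647 + √25243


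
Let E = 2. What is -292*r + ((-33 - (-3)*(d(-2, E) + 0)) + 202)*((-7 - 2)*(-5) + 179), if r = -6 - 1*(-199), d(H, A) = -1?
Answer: -19172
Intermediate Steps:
r = 193 (r = -6 + 199 = 193)
-292*r + ((-33 - (-3)*(d(-2, E) + 0)) + 202)*((-7 - 2)*(-5) + 179) = -292*193 + ((-33 - (-3)*(-1 + 0)) + 202)*((-7 - 2)*(-5) + 179) = -56356 + ((-33 - (-3)*(-1)) + 202)*(-9*(-5) + 179) = -56356 + ((-33 - 1*3) + 202)*(45 + 179) = -56356 + ((-33 - 3) + 202)*224 = -56356 + (-36 + 202)*224 = -56356 + 166*224 = -56356 + 37184 = -19172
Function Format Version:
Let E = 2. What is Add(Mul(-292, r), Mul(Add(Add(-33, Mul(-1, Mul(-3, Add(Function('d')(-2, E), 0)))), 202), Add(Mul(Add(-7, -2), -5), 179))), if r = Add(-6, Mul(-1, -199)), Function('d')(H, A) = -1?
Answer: -19172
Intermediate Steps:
r = 193 (r = Add(-6, 199) = 193)
Add(Mul(-292, r), Mul(Add(Add(-33, Mul(-1, Mul(-3, Add(Function('d')(-2, E), 0)))), 202), Add(Mul(Add(-7, -2), -5), 179))) = Add(Mul(-292, 193), Mul(Add(Add(-33, Mul(-1, Mul(-3, Add(-1, 0)))), 202), Add(Mul(Add(-7, -2), -5), 179))) = Add(-56356, Mul(Add(Add(-33, Mul(-1, Mul(-3, -1))), 202), Add(Mul(-9, -5), 179))) = Add(-56356, Mul(Add(Add(-33, Mul(-1, 3)), 202), Add(45, 179))) = Add(-56356, Mul(Add(Add(-33, -3), 202), 224)) = Add(-56356, Mul(Add(-36, 202), 224)) = Add(-56356, Mul(166, 224)) = Add(-56356, 37184) = -19172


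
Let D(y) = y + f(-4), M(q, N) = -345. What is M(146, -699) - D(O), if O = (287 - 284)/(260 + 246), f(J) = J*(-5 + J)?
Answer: -192789/506 ≈ -381.01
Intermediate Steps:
O = 3/506 ≈ 0.0059289
D(y) = 36 + y (D(y) = y - 4*(-5 - 4) = y - 4*(-9) = y + 36 = 36 + y)
M(146, -699) - D(O) = -345 - (36 + 3/506) = -345 - 1*18219/506 = -345 - 18219/506 = -192789/506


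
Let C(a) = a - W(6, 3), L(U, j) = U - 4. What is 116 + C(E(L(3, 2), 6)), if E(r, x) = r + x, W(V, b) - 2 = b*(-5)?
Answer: 134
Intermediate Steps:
W(V, b) = 2 - 5*b (W(V, b) = 2 + b*(-5) = 2 - 5*b)
L(U, j) = -4 + U
C(a) = 13 + a (C(a) = a - (2 - 5*3) = a - (2 - 15) = a - 1*(-13) = a + 13 = 13 + a)
116 + C(E(L(3, 2), 6)) = 116 + (13 + ((-4 + 3) + 6)) = 116 + (13 + (-1 + 6)) = 116 + (13 + 5) = 116 + 18 = 134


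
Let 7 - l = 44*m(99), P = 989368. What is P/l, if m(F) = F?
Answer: -989368/4349 ≈ -227.49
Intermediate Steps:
l = -4349 (l = 7 - 44*99 = 7 - 1*4356 = 7 - 4356 = -4349)
P/l = 989368/(-4349) = 989368*(-1/4349) = -989368/4349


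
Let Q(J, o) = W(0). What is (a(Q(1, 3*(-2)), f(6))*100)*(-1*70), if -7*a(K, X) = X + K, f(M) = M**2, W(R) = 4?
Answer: 40000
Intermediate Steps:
Q(J, o) = 4
a(K, X) = -K/7 - X/7 (a(K, X) = -(X + K)/7 = -(K + X)/7 = -K/7 - X/7)
(a(Q(1, 3*(-2)), f(6))*100)*(-1*70) = ((-1/7*4 - 1/7*6**2)*100)*(-1*70) = ((-4/7 - 1/7*36)*100)*(-70) = ((-4/7 - 36/7)*100)*(-70) = -40/7*100*(-70) = -4000/7*(-70) = 40000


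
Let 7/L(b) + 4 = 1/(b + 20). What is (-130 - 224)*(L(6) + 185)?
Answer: -6681042/103 ≈ -64865.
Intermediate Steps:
L(b) = 7/(-4 + 1/(20 + b)) (L(b) = 7/(-4 + 1/(b + 20)) = 7/(-4 + 1/(20 + b)))
(-130 - 224)*(L(6) + 185) = (-130 - 224)*(7*(-20 - 1*6)/(79 + 4*6) + 185) = -354*(7*(-20 - 6)/(79 + 24) + 185) = -354*(7*(-26)/103 + 185) = -354*(7*(1/103)*(-26) + 185) = -354*(-182/103 + 185) = -354*18873/103 = -6681042/103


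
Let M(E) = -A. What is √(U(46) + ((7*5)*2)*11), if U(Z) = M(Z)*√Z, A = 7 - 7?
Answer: √770 ≈ 27.749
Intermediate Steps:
A = 0
M(E) = 0 (M(E) = -1*0 = 0)
U(Z) = 0 (U(Z) = 0*√Z = 0)
√(U(46) + ((7*5)*2)*11) = √(0 + ((7*5)*2)*11) = √(0 + (35*2)*11) = √(0 + 70*11) = √(0 + 770) = √770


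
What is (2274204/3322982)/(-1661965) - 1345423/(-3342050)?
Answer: 743033279664565529/1845707195751244150 ≈ 0.40257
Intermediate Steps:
(2274204/3322982)/(-1661965) - 1345423/(-3342050) = (2274204*(1/3322982))*(-1/1661965) - 1345423*(-1/3342050) = (1137102/1661491)*(-1/1661965) + 1345423/3342050 = -1137102/2761339889815 + 1345423/3342050 = 743033279664565529/1845707195751244150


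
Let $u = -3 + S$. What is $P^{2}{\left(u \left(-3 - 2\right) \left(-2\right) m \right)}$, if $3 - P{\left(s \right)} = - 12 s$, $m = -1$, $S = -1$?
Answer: $233289$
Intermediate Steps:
$u = -4$ ($u = -3 - 1 = -4$)
$P{\left(s \right)} = 3 + 12 s$ ($P{\left(s \right)} = 3 - - 12 s = 3 + 12 s$)
$P^{2}{\left(u \left(-3 - 2\right) \left(-2\right) m \right)} = \left(3 + 12 - 4 \left(-3 - 2\right) \left(-2\right) \left(-1\right)\right)^{2} = \left(3 + 12 - 4 \left(\left(-5\right) \left(-2\right)\right) \left(-1\right)\right)^{2} = \left(3 + 12 \left(-4\right) 10 \left(-1\right)\right)^{2} = \left(3 + 12 \left(\left(-40\right) \left(-1\right)\right)\right)^{2} = \left(3 + 12 \cdot 40\right)^{2} = \left(3 + 480\right)^{2} = 483^{2} = 233289$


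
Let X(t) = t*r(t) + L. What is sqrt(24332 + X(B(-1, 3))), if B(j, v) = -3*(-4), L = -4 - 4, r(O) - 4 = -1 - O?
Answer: 2*sqrt(6054) ≈ 155.61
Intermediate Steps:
r(O) = 3 - O (r(O) = 4 + (-1 - O) = 3 - O)
L = -8
B(j, v) = 12
X(t) = -8 + t*(3 - t) (X(t) = t*(3 - t) - 8 = -8 + t*(3 - t))
sqrt(24332 + X(B(-1, 3))) = sqrt(24332 + (-8 - 1*12*(-3 + 12))) = sqrt(24332 + (-8 - 1*12*9)) = sqrt(24332 + (-8 - 108)) = sqrt(24332 - 116) = sqrt(24216) = 2*sqrt(6054)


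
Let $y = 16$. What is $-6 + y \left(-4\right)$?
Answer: $-70$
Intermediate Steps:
$-6 + y \left(-4\right) = -6 + 16 \left(-4\right) = -6 - 64 = -70$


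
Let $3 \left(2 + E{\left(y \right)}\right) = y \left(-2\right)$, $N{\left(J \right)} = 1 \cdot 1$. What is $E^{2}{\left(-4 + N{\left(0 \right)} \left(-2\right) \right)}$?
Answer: $4$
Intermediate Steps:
$N{\left(J \right)} = 1$
$E{\left(y \right)} = -2 - \frac{2 y}{3}$ ($E{\left(y \right)} = -2 + \frac{y \left(-2\right)}{3} = -2 + \frac{\left(-2\right) y}{3} = -2 - \frac{2 y}{3}$)
$E^{2}{\left(-4 + N{\left(0 \right)} \left(-2\right) \right)} = \left(-2 - \frac{2 \left(-4 + 1 \left(-2\right)\right)}{3}\right)^{2} = \left(-2 - \frac{2 \left(-4 - 2\right)}{3}\right)^{2} = \left(-2 - -4\right)^{2} = \left(-2 + 4\right)^{2} = 2^{2} = 4$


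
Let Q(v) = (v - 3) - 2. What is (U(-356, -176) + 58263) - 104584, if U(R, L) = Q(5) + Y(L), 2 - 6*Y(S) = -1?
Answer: -92641/2 ≈ -46321.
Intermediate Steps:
Q(v) = -5 + v (Q(v) = (-3 + v) - 2 = -5 + v)
Y(S) = 1/2 (Y(S) = 1/3 - 1/6*(-1) = 1/3 + 1/6 = 1/2)
U(R, L) = 1/2 (U(R, L) = (-5 + 5) + 1/2 = 0 + 1/2 = 1/2)
(U(-356, -176) + 58263) - 104584 = (1/2 + 58263) - 104584 = 116527/2 - 104584 = -92641/2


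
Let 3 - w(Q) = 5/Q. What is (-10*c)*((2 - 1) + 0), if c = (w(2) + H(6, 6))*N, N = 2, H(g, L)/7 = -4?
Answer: 550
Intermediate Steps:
w(Q) = 3 - 5/Q
H(g, L) = -28 (H(g, L) = 7*(-4) = -28)
c = -55 (c = ((3 - 5/2) - 28)*2 = (1/2 - 28)*2 = -55/2*2 = -55)
(-10*c)*((2 - 1) + 0) = (-10*(-55))*((2 - 1) + 0) = 550*(1 + 0) = 550*1 = 550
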